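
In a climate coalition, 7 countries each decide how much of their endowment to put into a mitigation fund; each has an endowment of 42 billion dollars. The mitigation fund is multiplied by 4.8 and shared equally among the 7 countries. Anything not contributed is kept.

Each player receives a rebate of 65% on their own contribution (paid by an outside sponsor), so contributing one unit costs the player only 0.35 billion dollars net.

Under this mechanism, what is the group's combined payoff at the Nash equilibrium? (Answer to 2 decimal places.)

Under the mechanism each unit contributed yields (4.8/7) / 0.35 = 1.9592 back to its contributor per unit of net cost, which exceeds 1, making full contribution the dominant choice for everyone.
So the Nash equilibrium is full contribution by all 7; the group earns 7 × (42 × 0.65 + 4.8 × 42) = 1602.30.

1602.30 billion dollars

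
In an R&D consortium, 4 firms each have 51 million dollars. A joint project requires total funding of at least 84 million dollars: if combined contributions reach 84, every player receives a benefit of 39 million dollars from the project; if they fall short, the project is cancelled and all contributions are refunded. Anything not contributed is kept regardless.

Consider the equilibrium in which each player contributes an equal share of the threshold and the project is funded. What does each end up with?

69 million dollars

Equal share of the threshold: 84/4 = 21.
At this profile no one gains by cutting their contribution: any cut drops the total below 84, the project is cancelled, contributions are refunded, and the deviator ends with 51, which is less than 51 − 21 + 39 = 69. Contributing more than 21 just wastes the excess. So contributing exactly 21 is a best response.
Each player's payoff: 51 − 21 + 39 = 69.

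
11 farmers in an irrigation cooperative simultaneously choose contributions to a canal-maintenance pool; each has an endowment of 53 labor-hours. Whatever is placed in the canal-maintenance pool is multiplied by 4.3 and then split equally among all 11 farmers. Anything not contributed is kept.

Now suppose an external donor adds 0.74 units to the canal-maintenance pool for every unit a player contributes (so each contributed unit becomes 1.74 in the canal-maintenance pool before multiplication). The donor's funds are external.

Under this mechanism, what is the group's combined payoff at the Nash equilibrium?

The effective private return is 4.3 × 1.74 / 11 = 0.6802, which is still under 1, so the mechanism doesn't change anyone's dominant strategy: zero contribution.
At the Nash equilibrium no one contributes; group total payoff = 11 × 53 = 583.

583.00 labor-hours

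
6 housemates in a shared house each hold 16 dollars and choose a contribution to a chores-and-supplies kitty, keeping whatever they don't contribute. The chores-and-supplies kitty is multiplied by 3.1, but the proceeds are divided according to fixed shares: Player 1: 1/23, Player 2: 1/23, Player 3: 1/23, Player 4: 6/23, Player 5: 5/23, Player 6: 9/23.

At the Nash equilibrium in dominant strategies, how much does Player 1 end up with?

18.16 dollars

Each unit j contributes comes back to j as 3.1 × (j's share), so j prefers to contribute only if that share exceeds 1/3.1 = 0.3226; otherwise keeping the unit dominates.
The only share above 0.3226 is Player 6's 9/23, contributing 16; the remaining 5 contribute 0. Total contributed: 16.
Player 1 keeps 16 and receives 3.1 × 16 × 1/23 = 2.16 from the chores-and-supplies kitty, for a payoff of 18.16.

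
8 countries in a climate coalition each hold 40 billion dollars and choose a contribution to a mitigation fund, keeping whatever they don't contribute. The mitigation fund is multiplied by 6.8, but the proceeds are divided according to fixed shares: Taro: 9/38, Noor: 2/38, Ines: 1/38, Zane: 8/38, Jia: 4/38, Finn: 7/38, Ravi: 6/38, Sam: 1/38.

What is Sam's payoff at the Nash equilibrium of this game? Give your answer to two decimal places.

Player j's private return per contributed unit is 6.8 × (j's share). Contributing is weakly dominant for j when that share is at least 1/6.8 = 0.1471, and contributing 0 is dominant otherwise.
The shares above 0.1471 belong to Taro, Zane, Finn and Ravi, contributing 40 each; the remaining 4 contribute 0. Total contributed: 160.
Sam keeps 40 and receives 6.8 × 160 × 1/38 = 28.63 from the mitigation fund, for a payoff of 68.63.

68.63 billion dollars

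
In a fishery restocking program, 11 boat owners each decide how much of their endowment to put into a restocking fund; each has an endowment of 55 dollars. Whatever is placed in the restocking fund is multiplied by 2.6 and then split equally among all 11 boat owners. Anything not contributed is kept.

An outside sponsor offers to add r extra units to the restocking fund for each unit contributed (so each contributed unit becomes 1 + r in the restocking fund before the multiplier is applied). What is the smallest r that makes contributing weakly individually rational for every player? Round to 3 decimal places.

3.231

With matching at rate r, one contributed unit becomes (1 + r) in the restocking fund and returns 2.6 × (1 + r) / 11 to the contributor.
Setting this equal to 1: 1 + r = 11/2.6 = 4.2308.
So the minimum matching rate is r = 4.2308 − 1 = 3.231.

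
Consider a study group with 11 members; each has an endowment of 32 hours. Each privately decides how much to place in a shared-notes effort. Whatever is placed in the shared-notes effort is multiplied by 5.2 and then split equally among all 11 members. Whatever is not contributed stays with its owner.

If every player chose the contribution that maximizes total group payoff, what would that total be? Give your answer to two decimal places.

1830.40 hours

Each contributed unit returns 5.200 to the group as a whole (0.4727 to each of 11 players), which exceeds 1, so the social optimum is full contribution: group total = 5.200 × 352 = 1830.40.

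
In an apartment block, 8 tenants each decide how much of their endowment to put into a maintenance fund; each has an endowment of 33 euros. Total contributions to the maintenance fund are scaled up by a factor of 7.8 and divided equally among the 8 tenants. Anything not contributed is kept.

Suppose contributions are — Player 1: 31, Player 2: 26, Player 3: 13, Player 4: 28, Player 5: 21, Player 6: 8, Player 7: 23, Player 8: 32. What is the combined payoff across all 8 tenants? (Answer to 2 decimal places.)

Total contributed: 31 + 26 + 13 + 28 + 21 + 8 + 23 + 32 = 182; total kept: 8 × 33 − 182 = 82.
The maintenance fund pays out 7.8 × 182 = 1419.60 in aggregate.
Group total = 82 + 1419.60 = 1501.60.

1501.60 euros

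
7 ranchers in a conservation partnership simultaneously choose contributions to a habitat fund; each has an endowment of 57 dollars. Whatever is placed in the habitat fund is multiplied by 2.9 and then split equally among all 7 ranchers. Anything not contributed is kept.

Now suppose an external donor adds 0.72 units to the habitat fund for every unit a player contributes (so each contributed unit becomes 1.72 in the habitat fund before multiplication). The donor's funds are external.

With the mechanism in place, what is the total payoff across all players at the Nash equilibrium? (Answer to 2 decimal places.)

399.00 dollars

With the mechanism, a contributed unit returns 2.9 × 1.72 / 7 = 0.7126 per unit of net cost — still below 1 — so contributing 0 remains dominant for every player.
At the Nash equilibrium no one contributes; group total payoff = 7 × 57 = 399.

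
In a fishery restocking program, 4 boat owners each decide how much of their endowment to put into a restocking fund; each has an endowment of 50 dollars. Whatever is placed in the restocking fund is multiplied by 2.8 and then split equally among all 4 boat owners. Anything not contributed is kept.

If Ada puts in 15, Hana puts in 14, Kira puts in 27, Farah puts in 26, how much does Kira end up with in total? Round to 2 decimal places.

80.40 dollars

Total contributed: 15 + 14 + 27 + 26 = 82.
Each receives 2.8 × 82 / 4 = 57.40 from the restocking fund.
Kira keeps 50 − 27 = 23, so Kira's payoff is 23 + 57.40 = 80.40.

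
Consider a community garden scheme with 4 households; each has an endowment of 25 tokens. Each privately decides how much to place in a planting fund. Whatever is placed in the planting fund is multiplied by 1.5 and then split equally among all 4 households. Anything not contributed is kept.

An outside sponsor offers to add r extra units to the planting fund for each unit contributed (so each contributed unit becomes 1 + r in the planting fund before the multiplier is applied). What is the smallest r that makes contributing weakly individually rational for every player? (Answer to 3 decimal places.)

1.667

With matching at rate r, one contributed unit becomes (1 + r) in the planting fund and returns 1.5 × (1 + r) / 4 to the contributor.
Setting this equal to 1: 1 + r = 4/1.5 = 2.6667.
So the minimum matching rate is r = 2.6667 − 1 = 1.667.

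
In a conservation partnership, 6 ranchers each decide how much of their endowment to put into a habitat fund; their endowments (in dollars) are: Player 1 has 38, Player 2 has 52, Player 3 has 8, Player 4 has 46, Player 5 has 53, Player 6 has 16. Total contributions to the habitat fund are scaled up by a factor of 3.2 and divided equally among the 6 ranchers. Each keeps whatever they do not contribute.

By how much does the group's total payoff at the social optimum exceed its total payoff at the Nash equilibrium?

468.60 dollars

The private return per contributed unit is 3.2/6 = 0.5333 < 1 for every player regardless of endowment, so the Nash equilibrium is zero contribution and the group total is Σ E_j = 38 + 52 + 8 + 46 + 53 + 16 = 213.
Each contributed unit returns 3.200 to the group, so the social optimum is full contribution by everyone: group total = 3.200 × 213 = 681.60.
Efficiency loss = (3.200 − 1) × 213 = 468.60.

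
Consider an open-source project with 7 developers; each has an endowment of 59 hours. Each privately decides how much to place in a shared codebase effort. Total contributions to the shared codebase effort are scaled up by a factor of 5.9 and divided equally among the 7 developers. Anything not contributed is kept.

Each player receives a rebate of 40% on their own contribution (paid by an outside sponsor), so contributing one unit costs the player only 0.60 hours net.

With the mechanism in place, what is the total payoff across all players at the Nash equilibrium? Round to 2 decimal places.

Under the mechanism each unit contributed yields (5.9/7) / 0.60 = 1.4048 back to its contributor per unit of net cost, which exceeds 1, making full contribution the dominant choice for everyone.
At the Nash equilibrium everyone contributes 59. Group total payoff = 7 × (59 × 0.40 + 5.9 × 59) = 2601.90.

2601.90 hours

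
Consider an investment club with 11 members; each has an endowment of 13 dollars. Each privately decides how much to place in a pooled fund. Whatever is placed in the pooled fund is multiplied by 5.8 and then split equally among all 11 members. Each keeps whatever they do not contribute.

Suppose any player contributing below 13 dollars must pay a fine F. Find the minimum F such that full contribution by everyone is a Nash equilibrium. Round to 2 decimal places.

Given the others contribute fully, the best deviation is to contribute 0 (any partial contribution still incurs the fine and gives up units whose private return 0.5273 is below 1).
Deviating from 13 to 0 saves 13 dollars but forfeits the deviator's share of the drop in the pooled fund: 5.8/11 × 13 = 6.85.
So the deviation gain is 13 − 6.85 = 6.15, and the fine must be at least 6.15 dollars to wipe it out.

6.15 dollars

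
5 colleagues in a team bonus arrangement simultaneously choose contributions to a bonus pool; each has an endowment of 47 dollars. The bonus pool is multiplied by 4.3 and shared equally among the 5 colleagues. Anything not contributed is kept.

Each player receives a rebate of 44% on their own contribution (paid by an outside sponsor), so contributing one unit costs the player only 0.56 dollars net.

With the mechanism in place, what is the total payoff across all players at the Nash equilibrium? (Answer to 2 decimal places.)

1113.90 dollars

With the mechanism, a contributed unit returns (4.3/5) / 0.56 = 1.5357 per unit of net cost to the contributor — now above 1 — so contributing fully is weakly dominant for every player.
At the Nash equilibrium everyone contributes 47. Group total payoff = 5 × (47 × 0.44 + 4.3 × 47) = 1113.90.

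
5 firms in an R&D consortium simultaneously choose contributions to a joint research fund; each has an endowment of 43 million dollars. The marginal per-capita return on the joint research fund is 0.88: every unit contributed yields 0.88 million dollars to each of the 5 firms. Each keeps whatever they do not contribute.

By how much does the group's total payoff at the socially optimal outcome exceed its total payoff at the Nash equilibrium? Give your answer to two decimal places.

The private return per contributed unit is 0.88 < 1, so contributing 0 is dominant for every player. At the Nash equilibrium everyone keeps their 43, and the group total is 5 × 43 = 215.
Each contributed unit returns 4.400 to the group as a whole (0.88 to each of 5 players), which exceeds 1, so the social optimum is full contribution: group total = 4.400 × 215 = 946.00.
Efficiency loss = 946.00 − 215 = 731.00.

731.00 million dollars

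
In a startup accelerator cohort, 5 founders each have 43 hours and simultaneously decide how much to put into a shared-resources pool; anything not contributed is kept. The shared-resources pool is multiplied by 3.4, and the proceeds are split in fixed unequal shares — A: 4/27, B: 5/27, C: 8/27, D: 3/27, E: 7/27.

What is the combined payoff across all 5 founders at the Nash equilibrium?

318.20 hours

For player j, contributing a unit is worthwhile iff 3.4 × (j's share) ≥ 1, i.e. iff j's share is at least 0.2941.
Only C (8/27) clears that bar, contributing 43; the remaining 4 contribute 0. Total contributed: 43.
The shared-resources pool pays out 3.4 × 43 = 146.20 in total (split across the unequal shares, but the aggregate is all that matters for the group sum).
The 4 free-riders keep 43 each, adding 172. Group total = 172 + 146.20 = 318.20.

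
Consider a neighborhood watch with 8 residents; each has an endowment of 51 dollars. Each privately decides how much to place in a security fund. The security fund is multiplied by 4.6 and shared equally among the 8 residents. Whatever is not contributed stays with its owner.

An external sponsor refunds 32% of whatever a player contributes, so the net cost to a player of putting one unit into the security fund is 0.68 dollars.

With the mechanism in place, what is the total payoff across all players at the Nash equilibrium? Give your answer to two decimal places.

With the mechanism, a contributed unit returns (4.6/8) / 0.68 = 0.8456 per unit of net cost — still below 1 — so contributing 0 remains dominant for every player.
Everyone keeps their endowment and the group total is 8 × 51 = 408.

408.00 dollars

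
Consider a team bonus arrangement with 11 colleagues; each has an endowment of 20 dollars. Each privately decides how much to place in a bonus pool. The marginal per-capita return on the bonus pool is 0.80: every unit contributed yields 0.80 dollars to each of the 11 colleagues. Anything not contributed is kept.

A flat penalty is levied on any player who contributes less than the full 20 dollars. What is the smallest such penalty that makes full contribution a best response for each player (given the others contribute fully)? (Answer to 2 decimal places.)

Given the others contribute fully, the best deviation is to contribute 0 (any partial contribution still incurs the fine and gives up units whose private return 0.80 is below 1).
Deviating from 20 to 0 saves 20 dollars but forfeits the deviator's share of the drop in the bonus pool: 0.80 × 20 = 16.00.
So the deviation gain is 20 − 16.00 = 4.00, and the fine must be at least 4.00 dollars to wipe it out.

4.00 dollars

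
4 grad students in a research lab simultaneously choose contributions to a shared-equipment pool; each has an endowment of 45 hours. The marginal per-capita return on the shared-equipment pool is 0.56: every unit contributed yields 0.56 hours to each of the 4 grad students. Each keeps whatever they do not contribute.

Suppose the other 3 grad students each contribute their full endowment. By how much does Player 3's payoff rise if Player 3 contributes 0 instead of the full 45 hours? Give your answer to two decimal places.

Switching from a contribution of 45 to 0 lets Player 3 keep an extra 45 hours, but lowers the shared-equipment pool by 45, which costs Player 3 their own share of that drop: 0.56 × 45 = 25.20.
Net gain = 45 − 25.20 = 19.80. The private return per contributed unit (0.56) is below 1, so free-riding is indeed the best response regardless of what the others do.

19.80 hours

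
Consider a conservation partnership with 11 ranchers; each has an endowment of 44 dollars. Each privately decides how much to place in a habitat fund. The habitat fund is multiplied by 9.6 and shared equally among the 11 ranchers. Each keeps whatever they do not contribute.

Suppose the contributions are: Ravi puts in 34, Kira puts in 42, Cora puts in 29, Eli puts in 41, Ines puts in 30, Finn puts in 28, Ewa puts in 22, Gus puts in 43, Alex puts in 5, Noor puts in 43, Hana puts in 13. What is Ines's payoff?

302.00 dollars

Total contributed: 34 + 42 + 29 + 41 + 30 + 28 + 22 + 43 + 5 + 43 + 13 = 330.
Each receives 9.6 × 330 / 11 = 288.00 from the habitat fund.
Ines keeps 44 − 30 = 14, so Ines's payoff is 14 + 288.00 = 302.00.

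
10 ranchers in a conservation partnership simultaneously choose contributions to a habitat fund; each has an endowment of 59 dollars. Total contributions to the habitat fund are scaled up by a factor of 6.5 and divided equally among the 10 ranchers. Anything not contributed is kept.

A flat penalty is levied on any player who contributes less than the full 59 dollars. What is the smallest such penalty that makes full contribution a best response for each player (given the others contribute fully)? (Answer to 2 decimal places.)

Given the others contribute fully, the best deviation is to contribute 0 (any partial contribution still incurs the fine and gives up units whose private return 0.6500 is below 1).
Deviating from 59 to 0 saves 59 dollars but forfeits the deviator's share of the drop in the habitat fund: 6.5/10 × 59 = 38.35.
So the deviation gain is 59 − 38.35 = 20.65, and the fine must be at least 20.65 dollars to wipe it out.

20.65 dollars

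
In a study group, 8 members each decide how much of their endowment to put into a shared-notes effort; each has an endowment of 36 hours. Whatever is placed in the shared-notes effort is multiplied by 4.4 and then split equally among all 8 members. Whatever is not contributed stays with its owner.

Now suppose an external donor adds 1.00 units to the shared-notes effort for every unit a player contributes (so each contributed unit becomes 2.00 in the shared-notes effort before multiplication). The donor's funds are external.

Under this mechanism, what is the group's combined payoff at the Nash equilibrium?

2534.40 hours

The effective private return per unit is now 4.4 × 2.00 / 8 = 1.1000 > 1, so every player's dominant strategy flips to full contribution.
So the Nash equilibrium is full contribution by all 8; the group earns 4.4 × 2.00 × 288 = 2534.40.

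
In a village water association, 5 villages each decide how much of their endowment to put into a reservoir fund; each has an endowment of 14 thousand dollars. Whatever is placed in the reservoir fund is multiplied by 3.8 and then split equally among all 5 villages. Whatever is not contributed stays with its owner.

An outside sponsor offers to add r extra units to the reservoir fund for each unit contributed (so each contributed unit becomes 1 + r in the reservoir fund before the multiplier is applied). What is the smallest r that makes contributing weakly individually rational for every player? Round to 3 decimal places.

0.316

With matching at rate r, one contributed unit becomes (1 + r) in the reservoir fund and returns 3.8 × (1 + r) / 5 to the contributor.
Setting this equal to 1: 1 + r = 5/3.8 = 1.3158.
So the minimum matching rate is r = 1.3158 − 1 = 0.316.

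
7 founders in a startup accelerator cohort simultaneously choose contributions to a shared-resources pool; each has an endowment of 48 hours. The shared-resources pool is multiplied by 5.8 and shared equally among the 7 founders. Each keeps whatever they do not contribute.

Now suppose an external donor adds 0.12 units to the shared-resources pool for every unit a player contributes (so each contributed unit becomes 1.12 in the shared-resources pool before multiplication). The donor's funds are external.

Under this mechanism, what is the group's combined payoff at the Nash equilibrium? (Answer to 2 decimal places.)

Even with the mechanism, each unit contributed returns only 5.8 × 1.12 / 7 = 0.9280 per unit of net cost, so contributing nothing is still dominant.
At the Nash equilibrium no one contributes; group total payoff = 7 × 48 = 336.

336.00 hours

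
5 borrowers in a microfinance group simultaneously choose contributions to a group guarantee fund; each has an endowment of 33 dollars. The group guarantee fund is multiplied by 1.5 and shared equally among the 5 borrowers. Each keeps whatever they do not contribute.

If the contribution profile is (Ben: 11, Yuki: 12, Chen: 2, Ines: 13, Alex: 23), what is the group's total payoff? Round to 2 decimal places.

195.50 dollars

Total contributed: 11 + 12 + 2 + 13 + 23 = 61; total kept: 5 × 33 − 61 = 104.
The group guarantee fund pays out 1.5 × 61 = 91.50 in aggregate.
Group total = 104 + 91.50 = 195.50.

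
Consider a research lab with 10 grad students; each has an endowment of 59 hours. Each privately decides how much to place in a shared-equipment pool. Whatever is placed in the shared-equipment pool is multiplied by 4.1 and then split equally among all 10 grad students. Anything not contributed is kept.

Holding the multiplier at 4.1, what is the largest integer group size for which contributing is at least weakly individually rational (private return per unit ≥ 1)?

4

Private return per unit is 4.1/(group size), which is ≥ 1 whenever the group size is ≤ 4.1.
The largest such integer is 4.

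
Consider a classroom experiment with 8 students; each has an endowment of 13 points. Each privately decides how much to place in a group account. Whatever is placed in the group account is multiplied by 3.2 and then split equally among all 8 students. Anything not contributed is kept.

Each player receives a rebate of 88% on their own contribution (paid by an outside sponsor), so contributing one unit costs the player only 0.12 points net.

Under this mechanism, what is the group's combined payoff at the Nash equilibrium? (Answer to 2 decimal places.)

424.32 points

Under the mechanism each unit contributed yields (3.2/8) / 0.12 = 3.3333 back to its contributor per unit of net cost, which exceeds 1, making full contribution the dominant choice for everyone.
At the Nash equilibrium everyone contributes 13. Group total payoff = 8 × (13 × 0.88 + 3.2 × 13) = 424.32.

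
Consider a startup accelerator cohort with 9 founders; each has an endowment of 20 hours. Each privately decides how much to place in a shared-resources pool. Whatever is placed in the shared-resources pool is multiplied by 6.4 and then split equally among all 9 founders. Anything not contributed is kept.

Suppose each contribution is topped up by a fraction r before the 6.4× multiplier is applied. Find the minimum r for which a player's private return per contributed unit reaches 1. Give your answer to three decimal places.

0.406

With matching at rate r, one contributed unit becomes (1 + r) in the shared-resources pool and returns 6.4 × (1 + r) / 9 to the contributor.
Setting this equal to 1: 1 + r = 9/6.4 = 1.4063.
So the minimum matching rate is r = 1.4063 − 1 = 0.406.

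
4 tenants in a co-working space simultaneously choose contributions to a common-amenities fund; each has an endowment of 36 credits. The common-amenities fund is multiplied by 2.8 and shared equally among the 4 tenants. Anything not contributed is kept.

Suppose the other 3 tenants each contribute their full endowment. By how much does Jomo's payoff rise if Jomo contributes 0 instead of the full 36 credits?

10.80 credits

Switching from a contribution of 36 to 0 lets Jomo keep an extra 36 credits, but lowers the common-amenities fund by 36, which costs Jomo their own share of that drop: 2.8/4 × 36 = 25.20.
Net gain = 36 − 25.20 = 10.80. The private return per contributed unit (0.7000) is below 1, so free-riding is indeed the best response regardless of what the others do.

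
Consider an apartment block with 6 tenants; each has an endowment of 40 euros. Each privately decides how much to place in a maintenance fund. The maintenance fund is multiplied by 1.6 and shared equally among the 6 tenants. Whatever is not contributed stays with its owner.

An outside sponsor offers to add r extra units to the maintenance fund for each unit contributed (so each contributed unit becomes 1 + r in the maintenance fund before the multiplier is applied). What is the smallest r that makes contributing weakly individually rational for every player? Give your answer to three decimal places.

With matching at rate r, one contributed unit becomes (1 + r) in the maintenance fund and returns 1.6 × (1 + r) / 6 to the contributor.
Setting this equal to 1: 1 + r = 6/1.6 = 3.7500.
So the minimum matching rate is r = 3.7500 − 1 = 2.750.

2.750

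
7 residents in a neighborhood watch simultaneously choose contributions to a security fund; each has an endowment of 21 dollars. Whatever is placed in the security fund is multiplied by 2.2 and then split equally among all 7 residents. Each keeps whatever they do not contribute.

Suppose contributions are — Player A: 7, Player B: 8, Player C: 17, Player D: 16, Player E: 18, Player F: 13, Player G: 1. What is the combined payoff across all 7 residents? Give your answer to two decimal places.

Total contributed: 7 + 8 + 17 + 16 + 18 + 13 + 1 = 80; total kept: 7 × 21 − 80 = 67.
The security fund pays out 2.2 × 80 = 176.00 in aggregate.
Group total = 67 + 176.00 = 243.00.

243.00 dollars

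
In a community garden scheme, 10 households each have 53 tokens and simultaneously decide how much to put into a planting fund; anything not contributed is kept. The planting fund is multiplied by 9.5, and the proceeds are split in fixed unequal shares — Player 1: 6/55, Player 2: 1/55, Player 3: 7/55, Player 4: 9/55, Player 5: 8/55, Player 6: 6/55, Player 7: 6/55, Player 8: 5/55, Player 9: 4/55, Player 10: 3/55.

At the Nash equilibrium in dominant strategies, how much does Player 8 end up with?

327.64 tokens

Each unit j contributes comes back to j as 9.5 × (j's share), so j prefers to contribute only if that share exceeds 1/9.5 = 0.1053; otherwise keeping the unit dominates.
Player 1, Player 3, Player 4, Player 5, Player 6 and Player 7 clear that bar, contributing 53 each; the remaining 4 contribute 0. Total contributed: 318.
Player 8 keeps 53 and receives 9.5 × 318 × 5/55 = 274.64 from the planting fund, for a payoff of 327.64.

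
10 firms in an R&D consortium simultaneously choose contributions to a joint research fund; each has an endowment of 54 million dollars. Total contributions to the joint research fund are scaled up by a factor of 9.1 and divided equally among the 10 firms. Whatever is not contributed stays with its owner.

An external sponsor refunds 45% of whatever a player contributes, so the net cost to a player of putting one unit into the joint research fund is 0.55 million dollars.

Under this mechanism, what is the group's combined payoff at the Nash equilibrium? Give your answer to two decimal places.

5157.00 million dollars

The effective private return per unit is now (9.1/10) / 0.55 = 1.6545 > 1, so every player's dominant strategy flips to full contribution.
At the Nash equilibrium everyone contributes 54. Group total payoff = 10 × (54 × 0.45 + 9.1 × 54) = 5157.00.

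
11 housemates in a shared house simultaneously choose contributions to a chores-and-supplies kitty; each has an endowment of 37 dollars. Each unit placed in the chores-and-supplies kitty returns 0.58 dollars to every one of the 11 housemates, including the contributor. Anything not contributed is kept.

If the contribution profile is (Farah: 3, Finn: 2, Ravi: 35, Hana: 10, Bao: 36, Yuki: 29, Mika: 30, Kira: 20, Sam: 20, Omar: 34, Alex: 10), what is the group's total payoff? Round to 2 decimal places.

1639.02 dollars

Total contributed: 3 + 2 + 35 + 10 + 36 + 29 + 30 + 20 + 20 + 34 + 10 = 229; total kept: 11 × 37 − 229 = 178.
The chores-and-supplies kitty pays out 0.58 × 11 × 229 = 1461.02 in aggregate.
Group total = 178 + 1461.02 = 1639.02.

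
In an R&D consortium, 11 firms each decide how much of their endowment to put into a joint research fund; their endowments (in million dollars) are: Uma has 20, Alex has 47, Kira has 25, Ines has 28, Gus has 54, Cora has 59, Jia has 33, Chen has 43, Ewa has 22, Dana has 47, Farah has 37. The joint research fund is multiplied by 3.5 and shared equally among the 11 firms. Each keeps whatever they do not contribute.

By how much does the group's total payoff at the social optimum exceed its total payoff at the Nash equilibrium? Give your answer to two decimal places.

1037.50 million dollars

The private return per contributed unit is 3.5/11 = 0.3182 < 1 for every player regardless of endowment, so the Nash equilibrium is zero contribution and the group total is Σ E_j = 20 + 47 + 25 + 28 + 54 + 59 + 33 + 43 + 22 + 47 + 37 = 415.
Each contributed unit returns 3.500 to the group, so the social optimum is full contribution by everyone: group total = 3.500 × 415 = 1452.50.
Efficiency loss = (3.500 − 1) × 415 = 1037.50.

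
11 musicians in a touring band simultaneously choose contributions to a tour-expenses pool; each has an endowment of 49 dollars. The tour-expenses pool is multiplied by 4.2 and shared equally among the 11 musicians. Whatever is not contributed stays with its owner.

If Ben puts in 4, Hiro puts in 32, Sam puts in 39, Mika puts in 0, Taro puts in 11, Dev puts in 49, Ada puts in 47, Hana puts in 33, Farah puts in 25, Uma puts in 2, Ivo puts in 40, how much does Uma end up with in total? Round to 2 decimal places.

154.67 dollars

Total contributed: 4 + 32 + 39 + 0 + 11 + 49 + 47 + 33 + 25 + 2 + 40 = 282.
Each receives 4.2 × 282 / 11 = 107.67 from the tour-expenses pool.
Uma keeps 49 − 2 = 47, so Uma's payoff is 47 + 107.67 = 154.67.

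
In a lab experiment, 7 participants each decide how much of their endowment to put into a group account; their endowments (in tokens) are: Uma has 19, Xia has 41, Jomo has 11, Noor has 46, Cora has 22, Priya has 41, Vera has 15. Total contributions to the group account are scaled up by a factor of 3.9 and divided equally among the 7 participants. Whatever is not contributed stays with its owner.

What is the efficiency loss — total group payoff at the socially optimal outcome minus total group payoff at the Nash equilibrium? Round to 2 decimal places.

The private return per contributed unit is 3.9/7 = 0.5571 < 1 for every player regardless of endowment, so the Nash equilibrium is zero contribution and the group total is Σ E_j = 19 + 41 + 11 + 46 + 22 + 41 + 15 = 195.
Each contributed unit returns 3.900 to the group, so the social optimum is full contribution by everyone: group total = 3.900 × 195 = 760.50.
Efficiency loss = (3.900 − 1) × 195 = 565.50.

565.50 tokens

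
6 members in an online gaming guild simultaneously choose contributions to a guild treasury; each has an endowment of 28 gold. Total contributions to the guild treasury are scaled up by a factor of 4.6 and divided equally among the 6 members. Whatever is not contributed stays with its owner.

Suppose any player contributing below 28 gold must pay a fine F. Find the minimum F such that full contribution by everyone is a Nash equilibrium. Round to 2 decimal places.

6.53 gold

Given the others contribute fully, the best deviation is to contribute 0 (any partial contribution still incurs the fine and gives up units whose private return 0.7667 is below 1).
Deviating from 28 to 0 saves 28 gold but forfeits the deviator's share of the drop in the guild treasury: 4.6/6 × 28 = 21.47.
So the deviation gain is 28 − 21.47 = 6.53, and the fine must be at least 6.53 gold to wipe it out.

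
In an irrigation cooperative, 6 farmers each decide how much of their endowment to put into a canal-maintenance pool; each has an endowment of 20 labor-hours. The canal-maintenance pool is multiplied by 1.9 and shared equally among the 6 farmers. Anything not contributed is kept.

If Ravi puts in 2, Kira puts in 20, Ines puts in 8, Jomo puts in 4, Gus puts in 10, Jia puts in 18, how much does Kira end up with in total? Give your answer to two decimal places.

19.63 labor-hours

Total contributed: 2 + 20 + 8 + 4 + 10 + 18 = 62.
Each receives 1.9 × 62 / 6 = 19.63 from the canal-maintenance pool.
Kira keeps 20 − 20 = 0, so Kira's payoff is 0 + 19.63 = 19.63.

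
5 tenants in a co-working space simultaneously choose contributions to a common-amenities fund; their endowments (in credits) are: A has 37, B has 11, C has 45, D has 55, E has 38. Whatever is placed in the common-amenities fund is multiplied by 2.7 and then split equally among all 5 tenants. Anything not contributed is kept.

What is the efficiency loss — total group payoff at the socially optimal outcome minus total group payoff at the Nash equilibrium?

316.20 credits

The private return per contributed unit is 2.7/5 = 0.5400 < 1 for every player regardless of endowment, so the Nash equilibrium is zero contribution and the group total is Σ E_j = 37 + 11 + 45 + 55 + 38 = 186.
Each contributed unit returns 2.700 to the group, so the social optimum is full contribution by everyone: group total = 2.700 × 186 = 502.20.
Efficiency loss = (2.700 − 1) × 186 = 316.20.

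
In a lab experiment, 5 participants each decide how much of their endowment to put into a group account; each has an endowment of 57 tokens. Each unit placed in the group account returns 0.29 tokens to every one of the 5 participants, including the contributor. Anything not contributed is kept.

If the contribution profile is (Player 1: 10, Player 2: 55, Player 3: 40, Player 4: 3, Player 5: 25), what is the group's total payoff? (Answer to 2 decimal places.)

Total contributed: 10 + 55 + 40 + 3 + 25 = 133; total kept: 5 × 57 − 133 = 152.
The group account pays out 0.29 × 5 × 133 = 192.85 in aggregate.
Group total = 152 + 192.85 = 344.85.

344.85 tokens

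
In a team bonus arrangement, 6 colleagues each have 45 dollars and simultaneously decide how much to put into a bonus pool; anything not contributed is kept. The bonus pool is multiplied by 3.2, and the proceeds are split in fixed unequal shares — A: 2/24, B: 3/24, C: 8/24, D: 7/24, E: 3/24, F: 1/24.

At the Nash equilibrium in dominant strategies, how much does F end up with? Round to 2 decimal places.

Each unit j contributes comes back to j as 3.2 × (j's share), so j prefers to contribute only if that share exceeds 1/3.2 = 0.3125; otherwise keeping the unit dominates.
Only C (8/24) clears that bar, contributing 45; the remaining 5 contribute 0. Total contributed: 45.
F keeps 45 and receives 3.2 × 45 × 1/24 = 6.00 from the bonus pool, for a payoff of 51.00.

51.00 dollars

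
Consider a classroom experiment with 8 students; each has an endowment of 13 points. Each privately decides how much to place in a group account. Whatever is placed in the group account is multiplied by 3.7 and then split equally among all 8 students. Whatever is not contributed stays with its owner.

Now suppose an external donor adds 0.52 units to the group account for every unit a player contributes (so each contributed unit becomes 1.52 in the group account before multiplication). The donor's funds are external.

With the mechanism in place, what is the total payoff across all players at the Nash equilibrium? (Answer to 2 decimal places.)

With the mechanism, a contributed unit returns 3.7 × 1.52 / 8 = 0.7030 per unit of net cost — still below 1 — so contributing 0 remains dominant for every player.
Everyone keeps their endowment and the group total is 8 × 13 = 104.

104.00 points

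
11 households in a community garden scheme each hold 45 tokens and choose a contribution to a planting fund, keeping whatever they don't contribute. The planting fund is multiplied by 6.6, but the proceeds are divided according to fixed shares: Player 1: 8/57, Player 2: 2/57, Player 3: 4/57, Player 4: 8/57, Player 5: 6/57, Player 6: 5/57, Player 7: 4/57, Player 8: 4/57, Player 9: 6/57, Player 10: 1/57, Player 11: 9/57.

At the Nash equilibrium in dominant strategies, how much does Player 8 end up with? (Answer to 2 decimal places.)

65.84 tokens

Each unit j contributes comes back to j as 6.6 × (j's share), so j prefers to contribute only if that share exceeds 1/6.6 = 0.1515; otherwise keeping the unit dominates.
The only share above 0.1515 is Player 11's 9/57, contributing 45; the remaining 10 contribute 0. Total contributed: 45.
Player 8 keeps 45 and receives 6.6 × 45 × 4/57 = 20.84 from the planting fund, for a payoff of 65.84.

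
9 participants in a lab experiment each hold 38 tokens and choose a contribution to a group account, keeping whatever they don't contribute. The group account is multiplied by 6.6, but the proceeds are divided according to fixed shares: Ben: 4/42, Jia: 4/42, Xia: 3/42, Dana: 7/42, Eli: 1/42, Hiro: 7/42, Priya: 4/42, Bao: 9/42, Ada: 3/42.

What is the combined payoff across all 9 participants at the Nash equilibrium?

For player j, contributing a unit is worthwhile iff 6.6 × (j's share) ≥ 1, i.e. iff j's share is at least 0.1515.
Dana, Hiro and Bao clear that bar, contributing 38 each; the remaining 6 contribute 0. Total contributed: 114.
The group account pays out 6.6 × 114 = 752.40 in total (split across the unequal shares, but the aggregate is all that matters for the group sum).
The 6 free-riders keep 38 each, adding 228. Group total = 228 + 752.40 = 980.40.

980.40 tokens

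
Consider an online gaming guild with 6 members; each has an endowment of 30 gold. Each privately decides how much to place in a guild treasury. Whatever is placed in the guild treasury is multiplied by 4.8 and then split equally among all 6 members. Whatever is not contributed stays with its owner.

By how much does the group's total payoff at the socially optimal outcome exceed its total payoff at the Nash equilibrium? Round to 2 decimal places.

Each contributed unit returns 4.8/6 = 0.8000 to its contributor — below 1 — so contributing 0 is dominant for every player. At the Nash equilibrium everyone keeps their 30, and the group total is 6 × 30 = 180.
Each contributed unit returns 4.800 to the group as a whole (0.8000 to each of 6 players), which exceeds 1, so the social optimum is full contribution: group total = 4.800 × 180 = 864.00.
Efficiency loss = 864.00 − 180 = 684.00.

684.00 gold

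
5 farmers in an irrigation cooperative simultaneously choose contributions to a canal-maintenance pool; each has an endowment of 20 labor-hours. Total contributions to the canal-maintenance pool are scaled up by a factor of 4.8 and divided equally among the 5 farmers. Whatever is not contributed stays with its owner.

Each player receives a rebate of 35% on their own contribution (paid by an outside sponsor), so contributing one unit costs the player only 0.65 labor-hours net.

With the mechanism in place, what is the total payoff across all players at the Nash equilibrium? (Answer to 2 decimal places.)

The effective private return per unit is now (4.8/5) / 0.65 = 1.4769 > 1, so every player's dominant strategy flips to full contribution.
At the Nash equilibrium everyone contributes 20. Group total payoff = 5 × (20 × 0.35 + 4.8 × 20) = 515.00.

515.00 labor-hours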